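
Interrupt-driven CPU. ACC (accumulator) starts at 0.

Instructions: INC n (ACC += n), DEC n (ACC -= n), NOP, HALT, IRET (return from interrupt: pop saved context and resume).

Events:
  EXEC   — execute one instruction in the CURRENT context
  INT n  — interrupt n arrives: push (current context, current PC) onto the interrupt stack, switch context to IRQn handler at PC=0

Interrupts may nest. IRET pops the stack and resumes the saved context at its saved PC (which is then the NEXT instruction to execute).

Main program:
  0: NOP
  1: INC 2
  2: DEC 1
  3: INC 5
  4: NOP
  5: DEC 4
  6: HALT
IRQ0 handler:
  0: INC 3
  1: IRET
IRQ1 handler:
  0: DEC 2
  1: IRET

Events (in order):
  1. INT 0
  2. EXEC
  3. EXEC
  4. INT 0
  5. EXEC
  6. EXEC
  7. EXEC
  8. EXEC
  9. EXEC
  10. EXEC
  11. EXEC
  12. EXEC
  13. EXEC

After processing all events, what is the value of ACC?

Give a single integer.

Event 1 (INT 0): INT 0 arrives: push (MAIN, PC=0), enter IRQ0 at PC=0 (depth now 1)
Event 2 (EXEC): [IRQ0] PC=0: INC 3 -> ACC=3
Event 3 (EXEC): [IRQ0] PC=1: IRET -> resume MAIN at PC=0 (depth now 0)
Event 4 (INT 0): INT 0 arrives: push (MAIN, PC=0), enter IRQ0 at PC=0 (depth now 1)
Event 5 (EXEC): [IRQ0] PC=0: INC 3 -> ACC=6
Event 6 (EXEC): [IRQ0] PC=1: IRET -> resume MAIN at PC=0 (depth now 0)
Event 7 (EXEC): [MAIN] PC=0: NOP
Event 8 (EXEC): [MAIN] PC=1: INC 2 -> ACC=8
Event 9 (EXEC): [MAIN] PC=2: DEC 1 -> ACC=7
Event 10 (EXEC): [MAIN] PC=3: INC 5 -> ACC=12
Event 11 (EXEC): [MAIN] PC=4: NOP
Event 12 (EXEC): [MAIN] PC=5: DEC 4 -> ACC=8
Event 13 (EXEC): [MAIN] PC=6: HALT

Answer: 8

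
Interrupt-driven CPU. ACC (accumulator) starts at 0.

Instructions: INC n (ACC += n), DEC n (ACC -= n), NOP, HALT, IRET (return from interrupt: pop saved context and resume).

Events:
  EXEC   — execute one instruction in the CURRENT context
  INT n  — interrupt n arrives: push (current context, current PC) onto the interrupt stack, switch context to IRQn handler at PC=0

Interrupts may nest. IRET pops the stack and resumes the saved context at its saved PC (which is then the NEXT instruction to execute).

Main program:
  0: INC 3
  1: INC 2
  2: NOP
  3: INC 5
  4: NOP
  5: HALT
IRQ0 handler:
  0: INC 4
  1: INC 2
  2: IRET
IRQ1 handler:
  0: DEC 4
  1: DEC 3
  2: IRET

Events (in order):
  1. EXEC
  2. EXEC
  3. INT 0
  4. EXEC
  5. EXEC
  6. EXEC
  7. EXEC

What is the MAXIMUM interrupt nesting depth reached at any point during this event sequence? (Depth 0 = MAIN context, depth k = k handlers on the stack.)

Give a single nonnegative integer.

Answer: 1

Derivation:
Event 1 (EXEC): [MAIN] PC=0: INC 3 -> ACC=3 [depth=0]
Event 2 (EXEC): [MAIN] PC=1: INC 2 -> ACC=5 [depth=0]
Event 3 (INT 0): INT 0 arrives: push (MAIN, PC=2), enter IRQ0 at PC=0 (depth now 1) [depth=1]
Event 4 (EXEC): [IRQ0] PC=0: INC 4 -> ACC=9 [depth=1]
Event 5 (EXEC): [IRQ0] PC=1: INC 2 -> ACC=11 [depth=1]
Event 6 (EXEC): [IRQ0] PC=2: IRET -> resume MAIN at PC=2 (depth now 0) [depth=0]
Event 7 (EXEC): [MAIN] PC=2: NOP [depth=0]
Max depth observed: 1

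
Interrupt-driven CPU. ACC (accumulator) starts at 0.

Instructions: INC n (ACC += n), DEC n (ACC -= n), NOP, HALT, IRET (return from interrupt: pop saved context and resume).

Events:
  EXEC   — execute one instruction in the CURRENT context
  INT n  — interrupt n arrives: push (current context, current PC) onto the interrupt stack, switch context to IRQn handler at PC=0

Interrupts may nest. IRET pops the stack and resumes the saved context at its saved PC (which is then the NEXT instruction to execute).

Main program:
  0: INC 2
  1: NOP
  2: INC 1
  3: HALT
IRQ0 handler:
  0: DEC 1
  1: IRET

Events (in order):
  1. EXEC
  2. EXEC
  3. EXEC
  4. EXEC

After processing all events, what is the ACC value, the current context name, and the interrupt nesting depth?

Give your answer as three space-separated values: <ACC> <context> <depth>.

Event 1 (EXEC): [MAIN] PC=0: INC 2 -> ACC=2
Event 2 (EXEC): [MAIN] PC=1: NOP
Event 3 (EXEC): [MAIN] PC=2: INC 1 -> ACC=3
Event 4 (EXEC): [MAIN] PC=3: HALT

Answer: 3 MAIN 0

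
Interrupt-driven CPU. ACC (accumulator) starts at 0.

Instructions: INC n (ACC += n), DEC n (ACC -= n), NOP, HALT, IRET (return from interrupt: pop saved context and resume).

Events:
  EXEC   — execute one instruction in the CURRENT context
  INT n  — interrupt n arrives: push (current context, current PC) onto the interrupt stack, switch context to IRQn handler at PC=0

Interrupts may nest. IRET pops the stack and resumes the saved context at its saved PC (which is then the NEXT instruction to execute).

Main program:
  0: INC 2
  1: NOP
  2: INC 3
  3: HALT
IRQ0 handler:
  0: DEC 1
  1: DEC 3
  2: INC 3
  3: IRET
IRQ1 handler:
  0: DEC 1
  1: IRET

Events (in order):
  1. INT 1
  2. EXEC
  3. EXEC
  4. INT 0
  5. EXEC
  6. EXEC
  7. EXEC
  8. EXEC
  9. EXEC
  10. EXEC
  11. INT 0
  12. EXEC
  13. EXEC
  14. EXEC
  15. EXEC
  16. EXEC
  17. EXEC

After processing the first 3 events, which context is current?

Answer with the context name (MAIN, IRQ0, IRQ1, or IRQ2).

Answer: MAIN

Derivation:
Event 1 (INT 1): INT 1 arrives: push (MAIN, PC=0), enter IRQ1 at PC=0 (depth now 1)
Event 2 (EXEC): [IRQ1] PC=0: DEC 1 -> ACC=-1
Event 3 (EXEC): [IRQ1] PC=1: IRET -> resume MAIN at PC=0 (depth now 0)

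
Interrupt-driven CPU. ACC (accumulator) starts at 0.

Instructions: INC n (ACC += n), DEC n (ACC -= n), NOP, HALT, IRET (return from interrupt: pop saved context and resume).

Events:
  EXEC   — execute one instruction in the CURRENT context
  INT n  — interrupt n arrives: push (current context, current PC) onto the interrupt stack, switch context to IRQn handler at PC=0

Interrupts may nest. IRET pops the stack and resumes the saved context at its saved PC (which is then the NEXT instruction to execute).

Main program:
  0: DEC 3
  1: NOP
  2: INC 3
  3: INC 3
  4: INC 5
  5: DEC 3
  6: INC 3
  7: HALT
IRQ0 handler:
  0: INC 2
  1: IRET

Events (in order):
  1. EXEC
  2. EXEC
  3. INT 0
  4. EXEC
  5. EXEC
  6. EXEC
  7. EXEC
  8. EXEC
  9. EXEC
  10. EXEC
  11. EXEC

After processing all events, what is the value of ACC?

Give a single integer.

Answer: 10

Derivation:
Event 1 (EXEC): [MAIN] PC=0: DEC 3 -> ACC=-3
Event 2 (EXEC): [MAIN] PC=1: NOP
Event 3 (INT 0): INT 0 arrives: push (MAIN, PC=2), enter IRQ0 at PC=0 (depth now 1)
Event 4 (EXEC): [IRQ0] PC=0: INC 2 -> ACC=-1
Event 5 (EXEC): [IRQ0] PC=1: IRET -> resume MAIN at PC=2 (depth now 0)
Event 6 (EXEC): [MAIN] PC=2: INC 3 -> ACC=2
Event 7 (EXEC): [MAIN] PC=3: INC 3 -> ACC=5
Event 8 (EXEC): [MAIN] PC=4: INC 5 -> ACC=10
Event 9 (EXEC): [MAIN] PC=5: DEC 3 -> ACC=7
Event 10 (EXEC): [MAIN] PC=6: INC 3 -> ACC=10
Event 11 (EXEC): [MAIN] PC=7: HALT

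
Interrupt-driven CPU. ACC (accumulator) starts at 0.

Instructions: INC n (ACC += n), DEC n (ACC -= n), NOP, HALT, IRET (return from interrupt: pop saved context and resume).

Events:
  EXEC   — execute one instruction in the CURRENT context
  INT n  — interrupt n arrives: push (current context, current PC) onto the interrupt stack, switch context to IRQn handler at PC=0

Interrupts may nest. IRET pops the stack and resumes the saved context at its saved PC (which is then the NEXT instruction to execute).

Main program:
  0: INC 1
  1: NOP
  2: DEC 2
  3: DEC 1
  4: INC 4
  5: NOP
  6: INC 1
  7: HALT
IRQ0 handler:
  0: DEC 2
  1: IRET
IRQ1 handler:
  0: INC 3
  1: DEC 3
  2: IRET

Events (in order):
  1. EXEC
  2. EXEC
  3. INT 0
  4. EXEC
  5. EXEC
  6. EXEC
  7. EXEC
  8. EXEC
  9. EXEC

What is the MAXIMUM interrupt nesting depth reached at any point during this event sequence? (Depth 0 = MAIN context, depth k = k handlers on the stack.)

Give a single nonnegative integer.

Answer: 1

Derivation:
Event 1 (EXEC): [MAIN] PC=0: INC 1 -> ACC=1 [depth=0]
Event 2 (EXEC): [MAIN] PC=1: NOP [depth=0]
Event 3 (INT 0): INT 0 arrives: push (MAIN, PC=2), enter IRQ0 at PC=0 (depth now 1) [depth=1]
Event 4 (EXEC): [IRQ0] PC=0: DEC 2 -> ACC=-1 [depth=1]
Event 5 (EXEC): [IRQ0] PC=1: IRET -> resume MAIN at PC=2 (depth now 0) [depth=0]
Event 6 (EXEC): [MAIN] PC=2: DEC 2 -> ACC=-3 [depth=0]
Event 7 (EXEC): [MAIN] PC=3: DEC 1 -> ACC=-4 [depth=0]
Event 8 (EXEC): [MAIN] PC=4: INC 4 -> ACC=0 [depth=0]
Event 9 (EXEC): [MAIN] PC=5: NOP [depth=0]
Max depth observed: 1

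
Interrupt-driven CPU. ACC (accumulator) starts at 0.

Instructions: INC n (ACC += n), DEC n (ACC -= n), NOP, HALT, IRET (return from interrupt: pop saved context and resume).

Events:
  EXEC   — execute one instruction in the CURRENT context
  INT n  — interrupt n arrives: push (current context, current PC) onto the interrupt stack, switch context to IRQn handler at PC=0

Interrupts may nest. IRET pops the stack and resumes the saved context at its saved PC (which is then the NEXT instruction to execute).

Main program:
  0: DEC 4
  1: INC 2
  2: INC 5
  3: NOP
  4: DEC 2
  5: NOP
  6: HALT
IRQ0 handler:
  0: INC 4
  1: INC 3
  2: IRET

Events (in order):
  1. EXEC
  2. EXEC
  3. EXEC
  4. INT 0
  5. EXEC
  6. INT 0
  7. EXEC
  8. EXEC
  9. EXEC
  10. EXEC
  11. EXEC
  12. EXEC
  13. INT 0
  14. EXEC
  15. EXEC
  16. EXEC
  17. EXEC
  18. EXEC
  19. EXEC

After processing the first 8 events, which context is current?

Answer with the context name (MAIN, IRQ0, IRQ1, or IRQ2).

Event 1 (EXEC): [MAIN] PC=0: DEC 4 -> ACC=-4
Event 2 (EXEC): [MAIN] PC=1: INC 2 -> ACC=-2
Event 3 (EXEC): [MAIN] PC=2: INC 5 -> ACC=3
Event 4 (INT 0): INT 0 arrives: push (MAIN, PC=3), enter IRQ0 at PC=0 (depth now 1)
Event 5 (EXEC): [IRQ0] PC=0: INC 4 -> ACC=7
Event 6 (INT 0): INT 0 arrives: push (IRQ0, PC=1), enter IRQ0 at PC=0 (depth now 2)
Event 7 (EXEC): [IRQ0] PC=0: INC 4 -> ACC=11
Event 8 (EXEC): [IRQ0] PC=1: INC 3 -> ACC=14

Answer: IRQ0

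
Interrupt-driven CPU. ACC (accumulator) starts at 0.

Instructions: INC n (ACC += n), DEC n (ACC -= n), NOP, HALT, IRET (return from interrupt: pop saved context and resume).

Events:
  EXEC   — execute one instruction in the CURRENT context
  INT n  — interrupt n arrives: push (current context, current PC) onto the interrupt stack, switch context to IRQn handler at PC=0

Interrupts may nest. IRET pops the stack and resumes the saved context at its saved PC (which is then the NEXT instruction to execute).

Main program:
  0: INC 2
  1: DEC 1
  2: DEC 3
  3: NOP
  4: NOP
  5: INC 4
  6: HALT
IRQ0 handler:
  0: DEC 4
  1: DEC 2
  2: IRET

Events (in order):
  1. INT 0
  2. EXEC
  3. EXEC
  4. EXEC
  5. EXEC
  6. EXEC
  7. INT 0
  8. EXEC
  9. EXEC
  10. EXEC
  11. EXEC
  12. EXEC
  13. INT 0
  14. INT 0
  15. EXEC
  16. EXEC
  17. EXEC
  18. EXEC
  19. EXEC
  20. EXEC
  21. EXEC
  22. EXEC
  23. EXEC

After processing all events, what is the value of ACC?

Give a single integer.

Answer: -22

Derivation:
Event 1 (INT 0): INT 0 arrives: push (MAIN, PC=0), enter IRQ0 at PC=0 (depth now 1)
Event 2 (EXEC): [IRQ0] PC=0: DEC 4 -> ACC=-4
Event 3 (EXEC): [IRQ0] PC=1: DEC 2 -> ACC=-6
Event 4 (EXEC): [IRQ0] PC=2: IRET -> resume MAIN at PC=0 (depth now 0)
Event 5 (EXEC): [MAIN] PC=0: INC 2 -> ACC=-4
Event 6 (EXEC): [MAIN] PC=1: DEC 1 -> ACC=-5
Event 7 (INT 0): INT 0 arrives: push (MAIN, PC=2), enter IRQ0 at PC=0 (depth now 1)
Event 8 (EXEC): [IRQ0] PC=0: DEC 4 -> ACC=-9
Event 9 (EXEC): [IRQ0] PC=1: DEC 2 -> ACC=-11
Event 10 (EXEC): [IRQ0] PC=2: IRET -> resume MAIN at PC=2 (depth now 0)
Event 11 (EXEC): [MAIN] PC=2: DEC 3 -> ACC=-14
Event 12 (EXEC): [MAIN] PC=3: NOP
Event 13 (INT 0): INT 0 arrives: push (MAIN, PC=4), enter IRQ0 at PC=0 (depth now 1)
Event 14 (INT 0): INT 0 arrives: push (IRQ0, PC=0), enter IRQ0 at PC=0 (depth now 2)
Event 15 (EXEC): [IRQ0] PC=0: DEC 4 -> ACC=-18
Event 16 (EXEC): [IRQ0] PC=1: DEC 2 -> ACC=-20
Event 17 (EXEC): [IRQ0] PC=2: IRET -> resume IRQ0 at PC=0 (depth now 1)
Event 18 (EXEC): [IRQ0] PC=0: DEC 4 -> ACC=-24
Event 19 (EXEC): [IRQ0] PC=1: DEC 2 -> ACC=-26
Event 20 (EXEC): [IRQ0] PC=2: IRET -> resume MAIN at PC=4 (depth now 0)
Event 21 (EXEC): [MAIN] PC=4: NOP
Event 22 (EXEC): [MAIN] PC=5: INC 4 -> ACC=-22
Event 23 (EXEC): [MAIN] PC=6: HALT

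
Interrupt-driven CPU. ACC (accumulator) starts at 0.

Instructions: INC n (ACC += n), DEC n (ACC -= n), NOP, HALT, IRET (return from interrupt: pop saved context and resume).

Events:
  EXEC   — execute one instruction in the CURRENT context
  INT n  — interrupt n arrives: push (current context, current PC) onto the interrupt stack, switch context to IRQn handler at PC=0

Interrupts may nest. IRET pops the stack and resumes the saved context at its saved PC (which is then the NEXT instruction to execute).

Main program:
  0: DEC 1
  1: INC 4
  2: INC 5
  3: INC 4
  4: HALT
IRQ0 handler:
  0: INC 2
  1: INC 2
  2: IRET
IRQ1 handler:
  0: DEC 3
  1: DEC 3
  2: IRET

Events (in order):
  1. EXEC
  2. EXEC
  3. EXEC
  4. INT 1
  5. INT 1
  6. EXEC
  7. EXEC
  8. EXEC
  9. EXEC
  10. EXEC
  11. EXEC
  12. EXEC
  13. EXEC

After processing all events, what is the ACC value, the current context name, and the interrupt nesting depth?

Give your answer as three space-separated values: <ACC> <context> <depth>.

Answer: 0 MAIN 0

Derivation:
Event 1 (EXEC): [MAIN] PC=0: DEC 1 -> ACC=-1
Event 2 (EXEC): [MAIN] PC=1: INC 4 -> ACC=3
Event 3 (EXEC): [MAIN] PC=2: INC 5 -> ACC=8
Event 4 (INT 1): INT 1 arrives: push (MAIN, PC=3), enter IRQ1 at PC=0 (depth now 1)
Event 5 (INT 1): INT 1 arrives: push (IRQ1, PC=0), enter IRQ1 at PC=0 (depth now 2)
Event 6 (EXEC): [IRQ1] PC=0: DEC 3 -> ACC=5
Event 7 (EXEC): [IRQ1] PC=1: DEC 3 -> ACC=2
Event 8 (EXEC): [IRQ1] PC=2: IRET -> resume IRQ1 at PC=0 (depth now 1)
Event 9 (EXEC): [IRQ1] PC=0: DEC 3 -> ACC=-1
Event 10 (EXEC): [IRQ1] PC=1: DEC 3 -> ACC=-4
Event 11 (EXEC): [IRQ1] PC=2: IRET -> resume MAIN at PC=3 (depth now 0)
Event 12 (EXEC): [MAIN] PC=3: INC 4 -> ACC=0
Event 13 (EXEC): [MAIN] PC=4: HALT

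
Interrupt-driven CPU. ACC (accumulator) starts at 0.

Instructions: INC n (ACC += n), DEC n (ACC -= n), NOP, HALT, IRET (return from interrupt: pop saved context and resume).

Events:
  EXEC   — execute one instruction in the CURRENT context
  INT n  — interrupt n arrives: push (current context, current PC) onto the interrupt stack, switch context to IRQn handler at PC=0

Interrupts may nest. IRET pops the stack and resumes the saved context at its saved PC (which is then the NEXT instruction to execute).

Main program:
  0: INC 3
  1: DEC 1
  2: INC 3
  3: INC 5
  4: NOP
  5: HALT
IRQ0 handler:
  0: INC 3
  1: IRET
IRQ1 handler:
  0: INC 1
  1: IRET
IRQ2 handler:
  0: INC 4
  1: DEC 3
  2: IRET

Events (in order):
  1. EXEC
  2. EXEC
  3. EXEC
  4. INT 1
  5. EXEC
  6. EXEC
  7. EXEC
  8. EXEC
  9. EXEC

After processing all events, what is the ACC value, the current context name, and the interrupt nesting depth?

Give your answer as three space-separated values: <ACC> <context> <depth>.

Event 1 (EXEC): [MAIN] PC=0: INC 3 -> ACC=3
Event 2 (EXEC): [MAIN] PC=1: DEC 1 -> ACC=2
Event 3 (EXEC): [MAIN] PC=2: INC 3 -> ACC=5
Event 4 (INT 1): INT 1 arrives: push (MAIN, PC=3), enter IRQ1 at PC=0 (depth now 1)
Event 5 (EXEC): [IRQ1] PC=0: INC 1 -> ACC=6
Event 6 (EXEC): [IRQ1] PC=1: IRET -> resume MAIN at PC=3 (depth now 0)
Event 7 (EXEC): [MAIN] PC=3: INC 5 -> ACC=11
Event 8 (EXEC): [MAIN] PC=4: NOP
Event 9 (EXEC): [MAIN] PC=5: HALT

Answer: 11 MAIN 0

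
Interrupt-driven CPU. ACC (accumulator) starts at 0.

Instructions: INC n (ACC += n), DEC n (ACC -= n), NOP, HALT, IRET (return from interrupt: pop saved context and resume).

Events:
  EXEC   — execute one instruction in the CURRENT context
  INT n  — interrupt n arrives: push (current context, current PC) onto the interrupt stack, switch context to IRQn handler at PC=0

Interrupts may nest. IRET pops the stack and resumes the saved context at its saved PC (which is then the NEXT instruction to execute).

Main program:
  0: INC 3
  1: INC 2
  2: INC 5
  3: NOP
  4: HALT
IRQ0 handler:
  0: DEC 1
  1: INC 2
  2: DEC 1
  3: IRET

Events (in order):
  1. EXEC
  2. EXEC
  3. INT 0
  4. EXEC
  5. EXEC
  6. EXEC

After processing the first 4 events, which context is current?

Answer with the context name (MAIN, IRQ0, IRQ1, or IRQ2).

Answer: IRQ0

Derivation:
Event 1 (EXEC): [MAIN] PC=0: INC 3 -> ACC=3
Event 2 (EXEC): [MAIN] PC=1: INC 2 -> ACC=5
Event 3 (INT 0): INT 0 arrives: push (MAIN, PC=2), enter IRQ0 at PC=0 (depth now 1)
Event 4 (EXEC): [IRQ0] PC=0: DEC 1 -> ACC=4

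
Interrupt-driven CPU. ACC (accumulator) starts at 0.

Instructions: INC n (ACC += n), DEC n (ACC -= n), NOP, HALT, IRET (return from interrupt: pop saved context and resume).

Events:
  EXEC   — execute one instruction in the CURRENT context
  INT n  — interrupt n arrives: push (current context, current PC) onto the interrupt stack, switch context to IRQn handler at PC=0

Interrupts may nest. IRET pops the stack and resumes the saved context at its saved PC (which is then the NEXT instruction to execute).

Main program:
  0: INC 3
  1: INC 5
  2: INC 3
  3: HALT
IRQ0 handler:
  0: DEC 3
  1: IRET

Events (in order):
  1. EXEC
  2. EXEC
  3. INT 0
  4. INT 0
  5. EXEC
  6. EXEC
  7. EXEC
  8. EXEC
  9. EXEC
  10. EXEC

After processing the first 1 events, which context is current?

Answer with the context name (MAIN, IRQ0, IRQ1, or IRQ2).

Event 1 (EXEC): [MAIN] PC=0: INC 3 -> ACC=3

Answer: MAIN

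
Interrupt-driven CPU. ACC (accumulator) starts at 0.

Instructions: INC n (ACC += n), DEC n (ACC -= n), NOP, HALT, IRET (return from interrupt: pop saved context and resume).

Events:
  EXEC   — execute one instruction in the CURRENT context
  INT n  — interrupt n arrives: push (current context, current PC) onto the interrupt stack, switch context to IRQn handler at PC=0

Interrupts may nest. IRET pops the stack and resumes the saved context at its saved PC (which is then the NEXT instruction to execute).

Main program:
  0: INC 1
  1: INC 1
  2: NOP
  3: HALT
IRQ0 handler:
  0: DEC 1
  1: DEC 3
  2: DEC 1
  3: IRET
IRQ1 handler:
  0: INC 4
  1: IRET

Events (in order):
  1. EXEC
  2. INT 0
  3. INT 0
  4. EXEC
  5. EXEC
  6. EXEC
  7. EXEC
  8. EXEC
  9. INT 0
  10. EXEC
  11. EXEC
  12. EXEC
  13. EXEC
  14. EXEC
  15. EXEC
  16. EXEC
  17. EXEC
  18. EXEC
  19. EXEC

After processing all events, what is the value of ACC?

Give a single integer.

Event 1 (EXEC): [MAIN] PC=0: INC 1 -> ACC=1
Event 2 (INT 0): INT 0 arrives: push (MAIN, PC=1), enter IRQ0 at PC=0 (depth now 1)
Event 3 (INT 0): INT 0 arrives: push (IRQ0, PC=0), enter IRQ0 at PC=0 (depth now 2)
Event 4 (EXEC): [IRQ0] PC=0: DEC 1 -> ACC=0
Event 5 (EXEC): [IRQ0] PC=1: DEC 3 -> ACC=-3
Event 6 (EXEC): [IRQ0] PC=2: DEC 1 -> ACC=-4
Event 7 (EXEC): [IRQ0] PC=3: IRET -> resume IRQ0 at PC=0 (depth now 1)
Event 8 (EXEC): [IRQ0] PC=0: DEC 1 -> ACC=-5
Event 9 (INT 0): INT 0 arrives: push (IRQ0, PC=1), enter IRQ0 at PC=0 (depth now 2)
Event 10 (EXEC): [IRQ0] PC=0: DEC 1 -> ACC=-6
Event 11 (EXEC): [IRQ0] PC=1: DEC 3 -> ACC=-9
Event 12 (EXEC): [IRQ0] PC=2: DEC 1 -> ACC=-10
Event 13 (EXEC): [IRQ0] PC=3: IRET -> resume IRQ0 at PC=1 (depth now 1)
Event 14 (EXEC): [IRQ0] PC=1: DEC 3 -> ACC=-13
Event 15 (EXEC): [IRQ0] PC=2: DEC 1 -> ACC=-14
Event 16 (EXEC): [IRQ0] PC=3: IRET -> resume MAIN at PC=1 (depth now 0)
Event 17 (EXEC): [MAIN] PC=1: INC 1 -> ACC=-13
Event 18 (EXEC): [MAIN] PC=2: NOP
Event 19 (EXEC): [MAIN] PC=3: HALT

Answer: -13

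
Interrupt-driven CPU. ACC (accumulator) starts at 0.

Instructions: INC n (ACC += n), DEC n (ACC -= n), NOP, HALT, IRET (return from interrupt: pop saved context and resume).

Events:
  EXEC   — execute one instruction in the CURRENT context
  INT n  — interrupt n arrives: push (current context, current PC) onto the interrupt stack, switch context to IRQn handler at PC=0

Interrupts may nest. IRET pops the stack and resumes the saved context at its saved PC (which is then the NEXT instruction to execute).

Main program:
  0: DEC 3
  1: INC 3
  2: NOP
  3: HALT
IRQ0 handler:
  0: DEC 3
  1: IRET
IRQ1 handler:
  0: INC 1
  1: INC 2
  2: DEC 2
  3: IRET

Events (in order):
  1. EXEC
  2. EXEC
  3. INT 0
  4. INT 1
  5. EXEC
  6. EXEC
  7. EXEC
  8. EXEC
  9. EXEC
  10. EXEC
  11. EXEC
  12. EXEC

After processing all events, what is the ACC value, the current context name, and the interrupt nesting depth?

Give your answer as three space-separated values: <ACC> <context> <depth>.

Answer: -2 MAIN 0

Derivation:
Event 1 (EXEC): [MAIN] PC=0: DEC 3 -> ACC=-3
Event 2 (EXEC): [MAIN] PC=1: INC 3 -> ACC=0
Event 3 (INT 0): INT 0 arrives: push (MAIN, PC=2), enter IRQ0 at PC=0 (depth now 1)
Event 4 (INT 1): INT 1 arrives: push (IRQ0, PC=0), enter IRQ1 at PC=0 (depth now 2)
Event 5 (EXEC): [IRQ1] PC=0: INC 1 -> ACC=1
Event 6 (EXEC): [IRQ1] PC=1: INC 2 -> ACC=3
Event 7 (EXEC): [IRQ1] PC=2: DEC 2 -> ACC=1
Event 8 (EXEC): [IRQ1] PC=3: IRET -> resume IRQ0 at PC=0 (depth now 1)
Event 9 (EXEC): [IRQ0] PC=0: DEC 3 -> ACC=-2
Event 10 (EXEC): [IRQ0] PC=1: IRET -> resume MAIN at PC=2 (depth now 0)
Event 11 (EXEC): [MAIN] PC=2: NOP
Event 12 (EXEC): [MAIN] PC=3: HALT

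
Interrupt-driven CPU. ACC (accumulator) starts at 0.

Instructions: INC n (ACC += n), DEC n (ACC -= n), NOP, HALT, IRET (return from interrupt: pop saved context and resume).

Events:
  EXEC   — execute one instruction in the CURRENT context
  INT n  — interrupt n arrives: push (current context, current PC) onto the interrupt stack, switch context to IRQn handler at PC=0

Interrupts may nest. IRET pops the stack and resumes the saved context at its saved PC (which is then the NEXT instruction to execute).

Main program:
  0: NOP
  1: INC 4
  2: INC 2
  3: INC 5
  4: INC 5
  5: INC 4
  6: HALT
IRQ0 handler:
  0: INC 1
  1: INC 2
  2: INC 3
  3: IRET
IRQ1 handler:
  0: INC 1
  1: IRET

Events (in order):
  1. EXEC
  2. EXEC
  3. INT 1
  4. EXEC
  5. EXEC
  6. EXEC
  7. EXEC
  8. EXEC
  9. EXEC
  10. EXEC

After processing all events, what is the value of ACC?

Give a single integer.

Event 1 (EXEC): [MAIN] PC=0: NOP
Event 2 (EXEC): [MAIN] PC=1: INC 4 -> ACC=4
Event 3 (INT 1): INT 1 arrives: push (MAIN, PC=2), enter IRQ1 at PC=0 (depth now 1)
Event 4 (EXEC): [IRQ1] PC=0: INC 1 -> ACC=5
Event 5 (EXEC): [IRQ1] PC=1: IRET -> resume MAIN at PC=2 (depth now 0)
Event 6 (EXEC): [MAIN] PC=2: INC 2 -> ACC=7
Event 7 (EXEC): [MAIN] PC=3: INC 5 -> ACC=12
Event 8 (EXEC): [MAIN] PC=4: INC 5 -> ACC=17
Event 9 (EXEC): [MAIN] PC=5: INC 4 -> ACC=21
Event 10 (EXEC): [MAIN] PC=6: HALT

Answer: 21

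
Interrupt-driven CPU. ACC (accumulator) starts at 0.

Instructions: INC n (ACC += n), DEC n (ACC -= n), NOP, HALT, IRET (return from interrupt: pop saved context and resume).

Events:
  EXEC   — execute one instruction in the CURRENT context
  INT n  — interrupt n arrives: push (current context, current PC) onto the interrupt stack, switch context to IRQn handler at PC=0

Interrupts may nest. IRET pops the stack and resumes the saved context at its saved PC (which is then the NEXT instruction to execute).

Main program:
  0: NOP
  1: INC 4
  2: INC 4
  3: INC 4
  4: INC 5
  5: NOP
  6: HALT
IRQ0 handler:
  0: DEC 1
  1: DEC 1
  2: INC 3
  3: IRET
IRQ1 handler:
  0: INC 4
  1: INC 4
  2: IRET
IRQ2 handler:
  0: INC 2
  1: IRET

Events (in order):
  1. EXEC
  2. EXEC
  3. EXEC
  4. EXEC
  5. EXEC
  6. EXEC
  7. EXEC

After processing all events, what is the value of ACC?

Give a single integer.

Event 1 (EXEC): [MAIN] PC=0: NOP
Event 2 (EXEC): [MAIN] PC=1: INC 4 -> ACC=4
Event 3 (EXEC): [MAIN] PC=2: INC 4 -> ACC=8
Event 4 (EXEC): [MAIN] PC=3: INC 4 -> ACC=12
Event 5 (EXEC): [MAIN] PC=4: INC 5 -> ACC=17
Event 6 (EXEC): [MAIN] PC=5: NOP
Event 7 (EXEC): [MAIN] PC=6: HALT

Answer: 17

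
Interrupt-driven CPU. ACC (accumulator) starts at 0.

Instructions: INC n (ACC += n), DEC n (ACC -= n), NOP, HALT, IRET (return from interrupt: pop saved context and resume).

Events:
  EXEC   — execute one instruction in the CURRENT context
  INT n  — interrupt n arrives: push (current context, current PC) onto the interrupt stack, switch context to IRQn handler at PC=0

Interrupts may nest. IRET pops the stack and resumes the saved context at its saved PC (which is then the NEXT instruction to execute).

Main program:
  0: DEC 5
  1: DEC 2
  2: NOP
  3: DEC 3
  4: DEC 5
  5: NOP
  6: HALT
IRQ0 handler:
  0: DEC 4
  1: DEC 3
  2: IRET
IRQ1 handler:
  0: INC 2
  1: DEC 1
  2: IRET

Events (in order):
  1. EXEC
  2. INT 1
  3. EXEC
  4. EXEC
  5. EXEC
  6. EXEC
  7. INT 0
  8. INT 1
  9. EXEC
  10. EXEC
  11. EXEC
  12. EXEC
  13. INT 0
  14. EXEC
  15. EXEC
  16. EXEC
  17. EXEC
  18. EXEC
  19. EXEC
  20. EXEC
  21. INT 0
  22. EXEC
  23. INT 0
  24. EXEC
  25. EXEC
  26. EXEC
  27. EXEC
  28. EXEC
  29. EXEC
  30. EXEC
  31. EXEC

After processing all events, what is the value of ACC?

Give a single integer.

Event 1 (EXEC): [MAIN] PC=0: DEC 5 -> ACC=-5
Event 2 (INT 1): INT 1 arrives: push (MAIN, PC=1), enter IRQ1 at PC=0 (depth now 1)
Event 3 (EXEC): [IRQ1] PC=0: INC 2 -> ACC=-3
Event 4 (EXEC): [IRQ1] PC=1: DEC 1 -> ACC=-4
Event 5 (EXEC): [IRQ1] PC=2: IRET -> resume MAIN at PC=1 (depth now 0)
Event 6 (EXEC): [MAIN] PC=1: DEC 2 -> ACC=-6
Event 7 (INT 0): INT 0 arrives: push (MAIN, PC=2), enter IRQ0 at PC=0 (depth now 1)
Event 8 (INT 1): INT 1 arrives: push (IRQ0, PC=0), enter IRQ1 at PC=0 (depth now 2)
Event 9 (EXEC): [IRQ1] PC=0: INC 2 -> ACC=-4
Event 10 (EXEC): [IRQ1] PC=1: DEC 1 -> ACC=-5
Event 11 (EXEC): [IRQ1] PC=2: IRET -> resume IRQ0 at PC=0 (depth now 1)
Event 12 (EXEC): [IRQ0] PC=0: DEC 4 -> ACC=-9
Event 13 (INT 0): INT 0 arrives: push (IRQ0, PC=1), enter IRQ0 at PC=0 (depth now 2)
Event 14 (EXEC): [IRQ0] PC=0: DEC 4 -> ACC=-13
Event 15 (EXEC): [IRQ0] PC=1: DEC 3 -> ACC=-16
Event 16 (EXEC): [IRQ0] PC=2: IRET -> resume IRQ0 at PC=1 (depth now 1)
Event 17 (EXEC): [IRQ0] PC=1: DEC 3 -> ACC=-19
Event 18 (EXEC): [IRQ0] PC=2: IRET -> resume MAIN at PC=2 (depth now 0)
Event 19 (EXEC): [MAIN] PC=2: NOP
Event 20 (EXEC): [MAIN] PC=3: DEC 3 -> ACC=-22
Event 21 (INT 0): INT 0 arrives: push (MAIN, PC=4), enter IRQ0 at PC=0 (depth now 1)
Event 22 (EXEC): [IRQ0] PC=0: DEC 4 -> ACC=-26
Event 23 (INT 0): INT 0 arrives: push (IRQ0, PC=1), enter IRQ0 at PC=0 (depth now 2)
Event 24 (EXEC): [IRQ0] PC=0: DEC 4 -> ACC=-30
Event 25 (EXEC): [IRQ0] PC=1: DEC 3 -> ACC=-33
Event 26 (EXEC): [IRQ0] PC=2: IRET -> resume IRQ0 at PC=1 (depth now 1)
Event 27 (EXEC): [IRQ0] PC=1: DEC 3 -> ACC=-36
Event 28 (EXEC): [IRQ0] PC=2: IRET -> resume MAIN at PC=4 (depth now 0)
Event 29 (EXEC): [MAIN] PC=4: DEC 5 -> ACC=-41
Event 30 (EXEC): [MAIN] PC=5: NOP
Event 31 (EXEC): [MAIN] PC=6: HALT

Answer: -41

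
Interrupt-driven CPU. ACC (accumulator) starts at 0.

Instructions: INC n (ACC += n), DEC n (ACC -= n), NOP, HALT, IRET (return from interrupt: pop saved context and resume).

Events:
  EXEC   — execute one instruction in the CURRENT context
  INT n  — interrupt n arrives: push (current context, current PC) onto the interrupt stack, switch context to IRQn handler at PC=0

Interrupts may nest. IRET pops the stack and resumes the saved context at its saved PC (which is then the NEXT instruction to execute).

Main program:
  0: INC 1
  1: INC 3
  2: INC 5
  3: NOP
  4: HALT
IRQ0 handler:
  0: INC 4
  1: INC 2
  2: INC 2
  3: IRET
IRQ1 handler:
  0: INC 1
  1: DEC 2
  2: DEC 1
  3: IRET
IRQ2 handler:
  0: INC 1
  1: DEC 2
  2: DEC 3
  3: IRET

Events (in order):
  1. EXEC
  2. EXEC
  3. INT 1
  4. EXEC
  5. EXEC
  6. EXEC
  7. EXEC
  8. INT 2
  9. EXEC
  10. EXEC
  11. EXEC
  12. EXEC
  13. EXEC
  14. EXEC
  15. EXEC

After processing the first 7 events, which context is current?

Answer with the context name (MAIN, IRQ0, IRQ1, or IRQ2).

Answer: MAIN

Derivation:
Event 1 (EXEC): [MAIN] PC=0: INC 1 -> ACC=1
Event 2 (EXEC): [MAIN] PC=1: INC 3 -> ACC=4
Event 3 (INT 1): INT 1 arrives: push (MAIN, PC=2), enter IRQ1 at PC=0 (depth now 1)
Event 4 (EXEC): [IRQ1] PC=0: INC 1 -> ACC=5
Event 5 (EXEC): [IRQ1] PC=1: DEC 2 -> ACC=3
Event 6 (EXEC): [IRQ1] PC=2: DEC 1 -> ACC=2
Event 7 (EXEC): [IRQ1] PC=3: IRET -> resume MAIN at PC=2 (depth now 0)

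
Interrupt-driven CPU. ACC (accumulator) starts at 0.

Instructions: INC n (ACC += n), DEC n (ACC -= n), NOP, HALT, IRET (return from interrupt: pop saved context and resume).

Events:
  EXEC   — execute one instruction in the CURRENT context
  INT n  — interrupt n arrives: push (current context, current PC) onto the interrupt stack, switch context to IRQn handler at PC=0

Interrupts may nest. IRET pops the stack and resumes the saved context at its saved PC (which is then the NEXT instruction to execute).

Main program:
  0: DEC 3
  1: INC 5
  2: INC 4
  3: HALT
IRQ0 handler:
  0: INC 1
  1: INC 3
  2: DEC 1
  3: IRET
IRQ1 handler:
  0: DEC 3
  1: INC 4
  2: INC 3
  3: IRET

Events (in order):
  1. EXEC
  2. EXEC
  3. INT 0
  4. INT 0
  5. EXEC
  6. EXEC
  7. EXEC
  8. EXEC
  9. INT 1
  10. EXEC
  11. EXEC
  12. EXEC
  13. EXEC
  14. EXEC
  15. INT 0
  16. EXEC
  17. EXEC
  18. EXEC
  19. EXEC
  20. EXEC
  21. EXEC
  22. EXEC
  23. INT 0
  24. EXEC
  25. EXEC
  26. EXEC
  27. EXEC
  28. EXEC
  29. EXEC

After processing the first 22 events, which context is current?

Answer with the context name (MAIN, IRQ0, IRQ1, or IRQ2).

Event 1 (EXEC): [MAIN] PC=0: DEC 3 -> ACC=-3
Event 2 (EXEC): [MAIN] PC=1: INC 5 -> ACC=2
Event 3 (INT 0): INT 0 arrives: push (MAIN, PC=2), enter IRQ0 at PC=0 (depth now 1)
Event 4 (INT 0): INT 0 arrives: push (IRQ0, PC=0), enter IRQ0 at PC=0 (depth now 2)
Event 5 (EXEC): [IRQ0] PC=0: INC 1 -> ACC=3
Event 6 (EXEC): [IRQ0] PC=1: INC 3 -> ACC=6
Event 7 (EXEC): [IRQ0] PC=2: DEC 1 -> ACC=5
Event 8 (EXEC): [IRQ0] PC=3: IRET -> resume IRQ0 at PC=0 (depth now 1)
Event 9 (INT 1): INT 1 arrives: push (IRQ0, PC=0), enter IRQ1 at PC=0 (depth now 2)
Event 10 (EXEC): [IRQ1] PC=0: DEC 3 -> ACC=2
Event 11 (EXEC): [IRQ1] PC=1: INC 4 -> ACC=6
Event 12 (EXEC): [IRQ1] PC=2: INC 3 -> ACC=9
Event 13 (EXEC): [IRQ1] PC=3: IRET -> resume IRQ0 at PC=0 (depth now 1)
Event 14 (EXEC): [IRQ0] PC=0: INC 1 -> ACC=10
Event 15 (INT 0): INT 0 arrives: push (IRQ0, PC=1), enter IRQ0 at PC=0 (depth now 2)
Event 16 (EXEC): [IRQ0] PC=0: INC 1 -> ACC=11
Event 17 (EXEC): [IRQ0] PC=1: INC 3 -> ACC=14
Event 18 (EXEC): [IRQ0] PC=2: DEC 1 -> ACC=13
Event 19 (EXEC): [IRQ0] PC=3: IRET -> resume IRQ0 at PC=1 (depth now 1)
Event 20 (EXEC): [IRQ0] PC=1: INC 3 -> ACC=16
Event 21 (EXEC): [IRQ0] PC=2: DEC 1 -> ACC=15
Event 22 (EXEC): [IRQ0] PC=3: IRET -> resume MAIN at PC=2 (depth now 0)

Answer: MAIN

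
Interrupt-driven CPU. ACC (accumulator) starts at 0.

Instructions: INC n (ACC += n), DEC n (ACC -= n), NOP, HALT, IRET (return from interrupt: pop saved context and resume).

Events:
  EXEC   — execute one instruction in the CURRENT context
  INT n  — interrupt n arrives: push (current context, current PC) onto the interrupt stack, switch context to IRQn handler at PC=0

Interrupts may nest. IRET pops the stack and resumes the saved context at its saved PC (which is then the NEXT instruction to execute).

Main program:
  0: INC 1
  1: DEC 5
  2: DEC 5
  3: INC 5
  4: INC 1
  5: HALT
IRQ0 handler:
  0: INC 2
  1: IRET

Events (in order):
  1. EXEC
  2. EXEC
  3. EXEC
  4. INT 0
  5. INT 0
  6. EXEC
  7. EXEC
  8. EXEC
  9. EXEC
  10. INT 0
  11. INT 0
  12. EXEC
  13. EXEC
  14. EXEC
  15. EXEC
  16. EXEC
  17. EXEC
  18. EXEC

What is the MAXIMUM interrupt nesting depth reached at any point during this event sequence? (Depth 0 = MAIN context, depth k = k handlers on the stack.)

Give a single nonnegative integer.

Answer: 2

Derivation:
Event 1 (EXEC): [MAIN] PC=0: INC 1 -> ACC=1 [depth=0]
Event 2 (EXEC): [MAIN] PC=1: DEC 5 -> ACC=-4 [depth=0]
Event 3 (EXEC): [MAIN] PC=2: DEC 5 -> ACC=-9 [depth=0]
Event 4 (INT 0): INT 0 arrives: push (MAIN, PC=3), enter IRQ0 at PC=0 (depth now 1) [depth=1]
Event 5 (INT 0): INT 0 arrives: push (IRQ0, PC=0), enter IRQ0 at PC=0 (depth now 2) [depth=2]
Event 6 (EXEC): [IRQ0] PC=0: INC 2 -> ACC=-7 [depth=2]
Event 7 (EXEC): [IRQ0] PC=1: IRET -> resume IRQ0 at PC=0 (depth now 1) [depth=1]
Event 8 (EXEC): [IRQ0] PC=0: INC 2 -> ACC=-5 [depth=1]
Event 9 (EXEC): [IRQ0] PC=1: IRET -> resume MAIN at PC=3 (depth now 0) [depth=0]
Event 10 (INT 0): INT 0 arrives: push (MAIN, PC=3), enter IRQ0 at PC=0 (depth now 1) [depth=1]
Event 11 (INT 0): INT 0 arrives: push (IRQ0, PC=0), enter IRQ0 at PC=0 (depth now 2) [depth=2]
Event 12 (EXEC): [IRQ0] PC=0: INC 2 -> ACC=-3 [depth=2]
Event 13 (EXEC): [IRQ0] PC=1: IRET -> resume IRQ0 at PC=0 (depth now 1) [depth=1]
Event 14 (EXEC): [IRQ0] PC=0: INC 2 -> ACC=-1 [depth=1]
Event 15 (EXEC): [IRQ0] PC=1: IRET -> resume MAIN at PC=3 (depth now 0) [depth=0]
Event 16 (EXEC): [MAIN] PC=3: INC 5 -> ACC=4 [depth=0]
Event 17 (EXEC): [MAIN] PC=4: INC 1 -> ACC=5 [depth=0]
Event 18 (EXEC): [MAIN] PC=5: HALT [depth=0]
Max depth observed: 2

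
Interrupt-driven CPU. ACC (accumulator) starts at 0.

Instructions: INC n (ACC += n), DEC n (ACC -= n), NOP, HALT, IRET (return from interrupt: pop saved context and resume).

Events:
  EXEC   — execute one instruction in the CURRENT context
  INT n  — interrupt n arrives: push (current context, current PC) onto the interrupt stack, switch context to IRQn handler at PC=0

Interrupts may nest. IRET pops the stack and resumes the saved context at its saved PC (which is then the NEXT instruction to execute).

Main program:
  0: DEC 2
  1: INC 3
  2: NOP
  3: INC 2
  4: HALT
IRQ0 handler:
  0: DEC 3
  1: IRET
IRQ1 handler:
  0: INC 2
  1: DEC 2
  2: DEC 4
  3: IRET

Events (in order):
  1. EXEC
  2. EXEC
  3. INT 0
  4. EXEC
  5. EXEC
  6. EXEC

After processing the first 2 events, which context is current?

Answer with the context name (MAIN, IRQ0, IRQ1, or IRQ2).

Event 1 (EXEC): [MAIN] PC=0: DEC 2 -> ACC=-2
Event 2 (EXEC): [MAIN] PC=1: INC 3 -> ACC=1

Answer: MAIN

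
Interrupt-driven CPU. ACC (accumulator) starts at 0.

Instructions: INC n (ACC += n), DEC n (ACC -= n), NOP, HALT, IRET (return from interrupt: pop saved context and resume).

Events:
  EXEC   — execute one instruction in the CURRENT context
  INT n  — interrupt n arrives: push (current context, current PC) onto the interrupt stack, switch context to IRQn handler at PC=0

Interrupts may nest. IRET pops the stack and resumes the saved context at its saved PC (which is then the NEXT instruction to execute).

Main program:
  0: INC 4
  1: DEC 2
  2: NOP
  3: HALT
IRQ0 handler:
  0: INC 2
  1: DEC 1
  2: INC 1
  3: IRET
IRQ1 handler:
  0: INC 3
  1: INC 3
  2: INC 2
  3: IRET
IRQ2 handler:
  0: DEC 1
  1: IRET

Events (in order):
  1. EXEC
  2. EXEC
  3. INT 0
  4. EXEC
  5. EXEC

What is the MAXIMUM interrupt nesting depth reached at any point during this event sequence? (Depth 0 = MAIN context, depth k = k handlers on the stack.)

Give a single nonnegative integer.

Event 1 (EXEC): [MAIN] PC=0: INC 4 -> ACC=4 [depth=0]
Event 2 (EXEC): [MAIN] PC=1: DEC 2 -> ACC=2 [depth=0]
Event 3 (INT 0): INT 0 arrives: push (MAIN, PC=2), enter IRQ0 at PC=0 (depth now 1) [depth=1]
Event 4 (EXEC): [IRQ0] PC=0: INC 2 -> ACC=4 [depth=1]
Event 5 (EXEC): [IRQ0] PC=1: DEC 1 -> ACC=3 [depth=1]
Max depth observed: 1

Answer: 1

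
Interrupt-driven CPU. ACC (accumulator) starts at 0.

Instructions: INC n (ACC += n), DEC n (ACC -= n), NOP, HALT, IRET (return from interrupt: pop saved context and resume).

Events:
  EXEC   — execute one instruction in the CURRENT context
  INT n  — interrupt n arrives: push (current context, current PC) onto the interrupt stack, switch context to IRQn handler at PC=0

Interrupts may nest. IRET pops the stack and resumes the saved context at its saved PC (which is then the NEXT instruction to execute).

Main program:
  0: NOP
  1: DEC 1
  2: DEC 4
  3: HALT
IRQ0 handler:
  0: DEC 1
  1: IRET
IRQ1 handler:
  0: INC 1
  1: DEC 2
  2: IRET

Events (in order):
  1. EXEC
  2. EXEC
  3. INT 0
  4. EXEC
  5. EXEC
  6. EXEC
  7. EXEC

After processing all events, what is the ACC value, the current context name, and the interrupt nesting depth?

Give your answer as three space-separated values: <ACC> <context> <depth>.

Event 1 (EXEC): [MAIN] PC=0: NOP
Event 2 (EXEC): [MAIN] PC=1: DEC 1 -> ACC=-1
Event 3 (INT 0): INT 0 arrives: push (MAIN, PC=2), enter IRQ0 at PC=0 (depth now 1)
Event 4 (EXEC): [IRQ0] PC=0: DEC 1 -> ACC=-2
Event 5 (EXEC): [IRQ0] PC=1: IRET -> resume MAIN at PC=2 (depth now 0)
Event 6 (EXEC): [MAIN] PC=2: DEC 4 -> ACC=-6
Event 7 (EXEC): [MAIN] PC=3: HALT

Answer: -6 MAIN 0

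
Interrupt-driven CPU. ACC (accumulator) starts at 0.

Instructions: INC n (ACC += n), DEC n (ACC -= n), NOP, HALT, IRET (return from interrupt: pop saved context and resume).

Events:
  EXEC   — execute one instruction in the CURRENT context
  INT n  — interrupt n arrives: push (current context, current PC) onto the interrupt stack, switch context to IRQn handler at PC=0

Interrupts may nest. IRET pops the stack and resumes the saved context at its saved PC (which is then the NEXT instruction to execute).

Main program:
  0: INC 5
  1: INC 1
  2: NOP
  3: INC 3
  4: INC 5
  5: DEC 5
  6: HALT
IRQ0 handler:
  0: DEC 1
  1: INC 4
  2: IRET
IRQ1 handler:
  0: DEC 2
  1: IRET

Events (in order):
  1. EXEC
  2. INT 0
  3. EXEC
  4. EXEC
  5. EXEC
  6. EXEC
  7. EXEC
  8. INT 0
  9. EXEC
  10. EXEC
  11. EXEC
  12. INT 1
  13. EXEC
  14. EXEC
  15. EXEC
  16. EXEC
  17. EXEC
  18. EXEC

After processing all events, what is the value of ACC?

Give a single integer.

Answer: 13

Derivation:
Event 1 (EXEC): [MAIN] PC=0: INC 5 -> ACC=5
Event 2 (INT 0): INT 0 arrives: push (MAIN, PC=1), enter IRQ0 at PC=0 (depth now 1)
Event 3 (EXEC): [IRQ0] PC=0: DEC 1 -> ACC=4
Event 4 (EXEC): [IRQ0] PC=1: INC 4 -> ACC=8
Event 5 (EXEC): [IRQ0] PC=2: IRET -> resume MAIN at PC=1 (depth now 0)
Event 6 (EXEC): [MAIN] PC=1: INC 1 -> ACC=9
Event 7 (EXEC): [MAIN] PC=2: NOP
Event 8 (INT 0): INT 0 arrives: push (MAIN, PC=3), enter IRQ0 at PC=0 (depth now 1)
Event 9 (EXEC): [IRQ0] PC=0: DEC 1 -> ACC=8
Event 10 (EXEC): [IRQ0] PC=1: INC 4 -> ACC=12
Event 11 (EXEC): [IRQ0] PC=2: IRET -> resume MAIN at PC=3 (depth now 0)
Event 12 (INT 1): INT 1 arrives: push (MAIN, PC=3), enter IRQ1 at PC=0 (depth now 1)
Event 13 (EXEC): [IRQ1] PC=0: DEC 2 -> ACC=10
Event 14 (EXEC): [IRQ1] PC=1: IRET -> resume MAIN at PC=3 (depth now 0)
Event 15 (EXEC): [MAIN] PC=3: INC 3 -> ACC=13
Event 16 (EXEC): [MAIN] PC=4: INC 5 -> ACC=18
Event 17 (EXEC): [MAIN] PC=5: DEC 5 -> ACC=13
Event 18 (EXEC): [MAIN] PC=6: HALT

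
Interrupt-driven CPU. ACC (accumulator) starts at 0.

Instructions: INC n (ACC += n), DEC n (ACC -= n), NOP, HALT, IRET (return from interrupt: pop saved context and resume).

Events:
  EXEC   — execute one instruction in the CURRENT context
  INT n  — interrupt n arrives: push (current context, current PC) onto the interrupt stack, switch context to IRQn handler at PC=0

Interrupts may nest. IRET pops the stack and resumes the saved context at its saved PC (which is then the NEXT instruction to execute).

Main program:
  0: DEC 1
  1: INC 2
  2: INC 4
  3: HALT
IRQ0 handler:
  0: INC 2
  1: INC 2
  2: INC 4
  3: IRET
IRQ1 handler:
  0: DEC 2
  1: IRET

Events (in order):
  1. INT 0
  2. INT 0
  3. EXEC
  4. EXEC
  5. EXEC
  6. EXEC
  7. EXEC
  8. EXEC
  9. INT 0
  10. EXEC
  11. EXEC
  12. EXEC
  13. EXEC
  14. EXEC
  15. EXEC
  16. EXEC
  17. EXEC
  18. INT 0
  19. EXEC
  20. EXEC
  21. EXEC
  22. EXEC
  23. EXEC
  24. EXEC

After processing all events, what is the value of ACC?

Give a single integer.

Answer: 37

Derivation:
Event 1 (INT 0): INT 0 arrives: push (MAIN, PC=0), enter IRQ0 at PC=0 (depth now 1)
Event 2 (INT 0): INT 0 arrives: push (IRQ0, PC=0), enter IRQ0 at PC=0 (depth now 2)
Event 3 (EXEC): [IRQ0] PC=0: INC 2 -> ACC=2
Event 4 (EXEC): [IRQ0] PC=1: INC 2 -> ACC=4
Event 5 (EXEC): [IRQ0] PC=2: INC 4 -> ACC=8
Event 6 (EXEC): [IRQ0] PC=3: IRET -> resume IRQ0 at PC=0 (depth now 1)
Event 7 (EXEC): [IRQ0] PC=0: INC 2 -> ACC=10
Event 8 (EXEC): [IRQ0] PC=1: INC 2 -> ACC=12
Event 9 (INT 0): INT 0 arrives: push (IRQ0, PC=2), enter IRQ0 at PC=0 (depth now 2)
Event 10 (EXEC): [IRQ0] PC=0: INC 2 -> ACC=14
Event 11 (EXEC): [IRQ0] PC=1: INC 2 -> ACC=16
Event 12 (EXEC): [IRQ0] PC=2: INC 4 -> ACC=20
Event 13 (EXEC): [IRQ0] PC=3: IRET -> resume IRQ0 at PC=2 (depth now 1)
Event 14 (EXEC): [IRQ0] PC=2: INC 4 -> ACC=24
Event 15 (EXEC): [IRQ0] PC=3: IRET -> resume MAIN at PC=0 (depth now 0)
Event 16 (EXEC): [MAIN] PC=0: DEC 1 -> ACC=23
Event 17 (EXEC): [MAIN] PC=1: INC 2 -> ACC=25
Event 18 (INT 0): INT 0 arrives: push (MAIN, PC=2), enter IRQ0 at PC=0 (depth now 1)
Event 19 (EXEC): [IRQ0] PC=0: INC 2 -> ACC=27
Event 20 (EXEC): [IRQ0] PC=1: INC 2 -> ACC=29
Event 21 (EXEC): [IRQ0] PC=2: INC 4 -> ACC=33
Event 22 (EXEC): [IRQ0] PC=3: IRET -> resume MAIN at PC=2 (depth now 0)
Event 23 (EXEC): [MAIN] PC=2: INC 4 -> ACC=37
Event 24 (EXEC): [MAIN] PC=3: HALT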